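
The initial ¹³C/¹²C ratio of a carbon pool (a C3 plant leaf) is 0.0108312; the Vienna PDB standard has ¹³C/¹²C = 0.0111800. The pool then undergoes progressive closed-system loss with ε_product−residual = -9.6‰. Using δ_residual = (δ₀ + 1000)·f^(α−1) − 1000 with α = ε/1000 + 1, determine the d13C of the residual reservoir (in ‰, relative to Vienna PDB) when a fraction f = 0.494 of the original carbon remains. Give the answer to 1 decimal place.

δ₀ = (0.0108312/0.0111800 − 1)×1000 = (0.968801 − 1)×1000 = -31.199‰
α − 1 = ε/1000 = -0.0096
f^(α−1) = 0.494^(-0.0096) = 1.006793
δ_res = (-31.199 + 1000) × 1.006793 − 1000 = 975.383 − 1000 = -24.62‰

-24.6‰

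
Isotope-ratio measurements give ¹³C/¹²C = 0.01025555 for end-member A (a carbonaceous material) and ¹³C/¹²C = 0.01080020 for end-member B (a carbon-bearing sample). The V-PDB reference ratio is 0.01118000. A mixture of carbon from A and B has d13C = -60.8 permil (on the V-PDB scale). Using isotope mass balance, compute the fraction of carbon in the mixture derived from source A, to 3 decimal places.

δ_A = (0.01025555/0.01118000 − 1)×1000 = (0.917312 − 1)×1000 = -82.688 permil
δ_B = (0.01080020/0.01118000 − 1)×1000 = (0.966029 − 1)×1000 = -33.971 permil
f_A = (δ_mix − δ_B)/(δ_A − δ_B) = (-60.8 − (-33.971))/(-82.688 − (-33.971))
f_A = -26.829 / -48.716 = 0.5507

0.551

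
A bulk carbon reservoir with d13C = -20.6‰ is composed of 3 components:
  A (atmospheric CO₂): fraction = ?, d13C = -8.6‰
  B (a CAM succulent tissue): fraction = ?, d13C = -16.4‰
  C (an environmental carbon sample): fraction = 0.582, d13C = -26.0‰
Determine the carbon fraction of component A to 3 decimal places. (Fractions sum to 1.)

0.178

Let f_A and f_B be the unknown fractions; fractions sum to 1 so f_A + f_B = 0.418.
Mass balance: Σ fᵢ·δᵢ = δ_bulk ⇒ f_A·(-8.6) + f_B·(-16.4) = -20.6 − (-15.132) = -5.468
Substitute f_B = 0.418 − f_A:
f_A·(-8.6 − -16.4) = -5.468 − 0.418×(-16.4) = 1.387
f_A = 1.387 / 7.8 = 0.1778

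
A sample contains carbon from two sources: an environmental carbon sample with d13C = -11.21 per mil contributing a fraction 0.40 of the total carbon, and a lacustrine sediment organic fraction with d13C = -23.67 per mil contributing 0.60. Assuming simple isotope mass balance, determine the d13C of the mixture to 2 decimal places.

δ_mix = f_A·δ_A + f_B·δ_B
δ_mix = 0.40 × (-11.21) + 0.60 × (-23.67)
δ_mix = -4.484 + -14.202 = -18.686 per mil

-18.69 per mil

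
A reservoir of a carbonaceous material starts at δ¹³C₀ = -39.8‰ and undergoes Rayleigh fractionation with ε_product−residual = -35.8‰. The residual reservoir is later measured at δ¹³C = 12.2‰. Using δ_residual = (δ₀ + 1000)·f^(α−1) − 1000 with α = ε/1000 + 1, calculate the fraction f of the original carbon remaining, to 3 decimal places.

0.229

α − 1 = ε/1000 = -0.0358
(δ_res + 1000)/(δ₀ + 1000) = (12.2 + 1000)/(-39.8 + 1000) = 1012.2/960.2 = 1.054155
f = 1.054155^(1/-0.0358) = exp(ln(1.054155)/-0.0358) = exp(0.05274/-0.0358)
f = exp(-1.4732) = 0.2292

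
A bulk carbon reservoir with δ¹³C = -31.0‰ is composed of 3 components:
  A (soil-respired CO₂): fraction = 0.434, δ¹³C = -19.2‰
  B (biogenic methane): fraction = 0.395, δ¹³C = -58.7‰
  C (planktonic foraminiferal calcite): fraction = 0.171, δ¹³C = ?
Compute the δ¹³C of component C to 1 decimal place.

3.0‰

Isotope mass balance: δ_bulk = Σ fᵢ·δᵢ.
-31.0 = 0.434×(-19.2) + 0.395×(-58.7) + 0.171×δ_C
0.171·δ_C = -31.0 − (-31.519) = 0.519
δ_C = 0.519 / 0.171 = 3.04‰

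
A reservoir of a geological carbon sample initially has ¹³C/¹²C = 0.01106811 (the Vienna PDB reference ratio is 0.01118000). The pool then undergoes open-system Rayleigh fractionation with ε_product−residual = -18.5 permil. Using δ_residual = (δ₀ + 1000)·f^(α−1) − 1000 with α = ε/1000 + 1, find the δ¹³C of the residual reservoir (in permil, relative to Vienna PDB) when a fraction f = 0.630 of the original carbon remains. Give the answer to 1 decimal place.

δ₀ = (0.01106811/0.01118000 − 1)×1000 = (0.989992 − 1)×1000 = -10.008 permil
α − 1 = ε/1000 = -0.0185
f^(α−1) = 0.630^(-0.0185) = 1.008584
δ_res = (-10.008 + 1000) × 1.008584 − 1000 = 998.490 − 1000 = -1.51 permil

-1.5 permil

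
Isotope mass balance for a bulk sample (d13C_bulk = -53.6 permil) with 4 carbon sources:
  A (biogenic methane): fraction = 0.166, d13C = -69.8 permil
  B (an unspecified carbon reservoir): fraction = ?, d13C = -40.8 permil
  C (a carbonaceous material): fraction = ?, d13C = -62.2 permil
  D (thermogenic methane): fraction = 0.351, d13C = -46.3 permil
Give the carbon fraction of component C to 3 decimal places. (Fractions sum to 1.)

Let f_C and f_B be the unknown fractions; fractions sum to 1 so f_C + f_B = 0.483.
Mass balance: Σ fᵢ·δᵢ = δ_bulk ⇒ f_C·(-62.2) + f_B·(-40.8) = -53.6 − (-27.838) = -25.762
Substitute f_B = 0.483 − f_C:
f_C·(-62.2 − -40.8) = -25.762 − 0.483×(-40.8) = -6.056
f_C = -6.056 / -21.4 = 0.2830

0.283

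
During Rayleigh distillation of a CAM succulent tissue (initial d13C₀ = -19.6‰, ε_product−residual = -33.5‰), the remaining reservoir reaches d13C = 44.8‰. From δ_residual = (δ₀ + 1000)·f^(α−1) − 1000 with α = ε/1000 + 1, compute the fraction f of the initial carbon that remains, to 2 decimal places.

α − 1 = ε/1000 = -0.0335
(δ_res + 1000)/(δ₀ + 1000) = (44.8 + 1000)/(-19.6 + 1000) = 1044.8/980.4 = 1.065687
f = 1.065687^(1/-0.0335) = exp(ln(1.065687)/-0.0335) = exp(0.06362/-0.0335)
f = exp(-1.8991) = 0.1497

0.15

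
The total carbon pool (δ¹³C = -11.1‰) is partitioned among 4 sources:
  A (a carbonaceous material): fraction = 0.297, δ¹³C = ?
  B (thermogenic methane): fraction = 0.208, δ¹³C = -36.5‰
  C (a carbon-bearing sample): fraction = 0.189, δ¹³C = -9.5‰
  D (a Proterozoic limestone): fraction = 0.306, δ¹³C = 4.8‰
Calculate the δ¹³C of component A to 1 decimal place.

-10.7‰

Isotope mass balance: δ_bulk = Σ fᵢ·δᵢ.
-11.1 = 0.297×δ_A + 0.208×(-36.5) + 0.189×(-9.5) + 0.306×(4.8)
0.297·δ_A = -11.1 − (-7.919) = -3.181
δ_A = -3.181 / 0.297 = -10.71‰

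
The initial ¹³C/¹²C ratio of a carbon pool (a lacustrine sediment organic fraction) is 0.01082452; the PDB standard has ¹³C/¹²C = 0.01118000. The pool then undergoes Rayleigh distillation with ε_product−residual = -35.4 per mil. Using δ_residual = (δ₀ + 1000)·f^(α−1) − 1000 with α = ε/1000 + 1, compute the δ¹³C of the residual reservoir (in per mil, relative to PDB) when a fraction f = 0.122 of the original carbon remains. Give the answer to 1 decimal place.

δ₀ = (0.01082452/0.01118000 − 1)×1000 = (0.968204 − 1)×1000 = -31.796 per mil
α − 1 = ε/1000 = -0.0354
f^(α−1) = 0.122^(-0.0354) = 1.077315
δ_res = (-31.796 + 1000) × 1.077315 − 1000 = 1043.061 − 1000 = 43.06 per mil

43.1 per mil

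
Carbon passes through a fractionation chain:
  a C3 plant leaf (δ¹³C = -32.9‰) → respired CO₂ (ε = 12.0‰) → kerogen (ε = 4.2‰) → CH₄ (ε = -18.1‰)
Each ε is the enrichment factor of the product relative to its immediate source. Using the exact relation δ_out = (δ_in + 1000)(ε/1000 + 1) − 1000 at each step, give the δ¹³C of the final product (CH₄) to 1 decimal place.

-35.0‰

step 1: δ = (-32.90 + 1000)·(12.0/1000 + 1) − 1000 = -21.29‰
step 2: δ = (-21.29 + 1000)·(4.2/1000 + 1) − 1000 = -17.18‰
step 3: δ = (-17.18 + 1000)·(-18.1/1000 + 1) − 1000 = -34.97‰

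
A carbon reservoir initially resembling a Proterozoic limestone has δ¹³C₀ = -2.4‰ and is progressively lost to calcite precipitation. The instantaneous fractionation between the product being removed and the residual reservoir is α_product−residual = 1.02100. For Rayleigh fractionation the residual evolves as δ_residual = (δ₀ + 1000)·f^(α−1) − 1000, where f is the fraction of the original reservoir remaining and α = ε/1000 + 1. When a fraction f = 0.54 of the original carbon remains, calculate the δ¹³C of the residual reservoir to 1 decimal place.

-15.2‰

Rayleigh residual: δ_res = (δ₀ + 1000)·f^(α−1) − 1000
α − 1 = 0.02100
f^(α−1) = 0.54^(0.02100) = 0.987143
δ_res = (-2.4 + 1000) × 0.987143 − 1000 = 984.774 − 1000 = -15.23‰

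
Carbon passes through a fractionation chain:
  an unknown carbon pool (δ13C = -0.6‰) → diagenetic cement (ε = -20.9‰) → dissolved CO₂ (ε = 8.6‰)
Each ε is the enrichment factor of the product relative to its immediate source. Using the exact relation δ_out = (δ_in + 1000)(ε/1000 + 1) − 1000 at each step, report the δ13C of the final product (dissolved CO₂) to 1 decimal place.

step 1: δ = (-0.60 + 1000)·(-20.9/1000 + 1) − 1000 = -21.49‰
step 2: δ = (-21.49 + 1000)·(8.6/1000 + 1) − 1000 = -13.07‰

-13.1‰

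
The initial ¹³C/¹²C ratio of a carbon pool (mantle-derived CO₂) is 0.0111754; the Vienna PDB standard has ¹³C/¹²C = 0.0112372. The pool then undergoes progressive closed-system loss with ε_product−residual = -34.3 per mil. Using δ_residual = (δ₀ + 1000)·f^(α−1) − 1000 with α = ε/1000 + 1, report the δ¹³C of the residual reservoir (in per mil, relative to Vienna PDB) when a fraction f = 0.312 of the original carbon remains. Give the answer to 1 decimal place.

δ₀ = (0.0111754/0.0112372 − 1)×1000 = (0.994500 − 1)×1000 = -5.500 per mil
α − 1 = ε/1000 = -0.0343
f^(α−1) = 0.312^(-0.0343) = 1.040760
δ_res = (-5.500 + 1000) × 1.040760 − 1000 = 1035.036 − 1000 = 35.04 per mil

35.0 per mil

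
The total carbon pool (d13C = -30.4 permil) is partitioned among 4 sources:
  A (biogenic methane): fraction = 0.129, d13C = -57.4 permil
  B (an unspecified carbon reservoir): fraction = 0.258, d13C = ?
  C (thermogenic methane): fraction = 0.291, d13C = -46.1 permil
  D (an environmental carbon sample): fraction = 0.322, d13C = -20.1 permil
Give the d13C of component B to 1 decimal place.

-12.0 permil

Isotope mass balance: δ_bulk = Σ fᵢ·δᵢ.
-30.4 = 0.129×(-57.4) + 0.258×δ_B + 0.291×(-46.1) + 0.322×(-20.1)
0.258·δ_B = -30.4 − (-27.292) = -3.108
δ_B = -3.108 / 0.258 = -12.05 permil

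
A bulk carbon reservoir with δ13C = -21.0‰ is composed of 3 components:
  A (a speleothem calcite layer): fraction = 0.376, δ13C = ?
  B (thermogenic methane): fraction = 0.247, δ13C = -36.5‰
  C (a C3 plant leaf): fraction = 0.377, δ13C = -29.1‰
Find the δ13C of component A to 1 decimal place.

Isotope mass balance: δ_bulk = Σ fᵢ·δᵢ.
-21.0 = 0.376×δ_A + 0.247×(-36.5) + 0.377×(-29.1)
0.376·δ_A = -21.0 − (-19.986) = -1.014
δ_A = -1.014 / 0.376 = -2.70‰

-2.7‰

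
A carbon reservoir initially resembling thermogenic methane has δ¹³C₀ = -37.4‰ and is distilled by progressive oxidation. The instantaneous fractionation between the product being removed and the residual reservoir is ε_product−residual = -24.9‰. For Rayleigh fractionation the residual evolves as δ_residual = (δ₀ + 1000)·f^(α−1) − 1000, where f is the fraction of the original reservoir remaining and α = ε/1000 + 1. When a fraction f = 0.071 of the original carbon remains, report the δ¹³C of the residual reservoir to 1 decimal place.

28.1‰

Rayleigh residual: δ_res = (δ₀ + 1000)·f^(α−1) − 1000
α = ε/1000 + 1 = 0.97510, so α − 1 = -0.02490
f^(α−1) = 0.071^(-0.02490) = 1.068080
δ_res = (-37.4 + 1000) × 1.068080 − 1000 = 1028.134 − 1000 = 28.13‰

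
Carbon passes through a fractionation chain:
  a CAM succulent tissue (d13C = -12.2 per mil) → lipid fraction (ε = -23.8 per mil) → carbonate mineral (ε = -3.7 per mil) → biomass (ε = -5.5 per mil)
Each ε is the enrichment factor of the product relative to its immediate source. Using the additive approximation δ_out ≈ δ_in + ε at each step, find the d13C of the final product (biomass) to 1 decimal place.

step 1: δ ≈ -12.2 + (-23.8) = -36.0 per mil
step 2: δ ≈ -36.0 + (-3.7) = -39.7 per mil
step 3: δ ≈ -39.7 + (-5.5) = -45.2 per mil

-45.2 per mil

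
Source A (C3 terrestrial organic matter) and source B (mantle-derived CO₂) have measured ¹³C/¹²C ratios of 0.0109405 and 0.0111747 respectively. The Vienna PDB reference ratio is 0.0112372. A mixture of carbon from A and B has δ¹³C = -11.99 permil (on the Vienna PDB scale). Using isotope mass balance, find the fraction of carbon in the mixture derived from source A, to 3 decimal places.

0.308

δ_A = (0.0109405/0.0112372 − 1)×1000 = (0.973597 − 1)×1000 = -26.403 permil
δ_B = (0.0111747/0.0112372 − 1)×1000 = (0.994438 − 1)×1000 = -5.562 permil
f_A = (δ_mix − δ_B)/(δ_A − δ_B) = (-11.99 − (-5.562))/(-26.403 − (-5.562))
f_A = -6.428 / -20.841 = 0.3084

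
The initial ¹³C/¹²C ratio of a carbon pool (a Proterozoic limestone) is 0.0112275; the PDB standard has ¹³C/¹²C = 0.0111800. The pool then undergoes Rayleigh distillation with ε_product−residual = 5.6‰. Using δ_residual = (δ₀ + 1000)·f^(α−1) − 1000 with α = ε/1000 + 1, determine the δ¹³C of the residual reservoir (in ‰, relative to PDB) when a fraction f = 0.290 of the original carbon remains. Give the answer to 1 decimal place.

δ₀ = (0.0112275/0.0111800 − 1)×1000 = (1.004249 − 1)×1000 = 4.249‰
α − 1 = ε/1000 = 0.0056
f^(α−1) = 0.290^(0.0056) = 0.993092
δ_res = (4.249 + 1000) × 0.993092 − 1000 = 997.311 − 1000 = -2.69‰

-2.7‰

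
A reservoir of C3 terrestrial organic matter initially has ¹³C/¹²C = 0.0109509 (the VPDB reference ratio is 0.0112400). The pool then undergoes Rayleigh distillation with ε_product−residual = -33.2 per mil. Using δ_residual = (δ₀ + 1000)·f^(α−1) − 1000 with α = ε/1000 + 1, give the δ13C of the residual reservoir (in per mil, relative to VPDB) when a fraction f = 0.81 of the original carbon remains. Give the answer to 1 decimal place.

δ₀ = (0.0109509/0.0112400 − 1)×1000 = (0.974279 − 1)×1000 = -25.721 per mil
α − 1 = ε/1000 = -0.0332
f^(α−1) = 0.81^(-0.0332) = 1.007020
δ_res = (-25.721 + 1000) × 1.007020 − 1000 = 981.119 − 1000 = -18.88 per mil

-18.9 per mil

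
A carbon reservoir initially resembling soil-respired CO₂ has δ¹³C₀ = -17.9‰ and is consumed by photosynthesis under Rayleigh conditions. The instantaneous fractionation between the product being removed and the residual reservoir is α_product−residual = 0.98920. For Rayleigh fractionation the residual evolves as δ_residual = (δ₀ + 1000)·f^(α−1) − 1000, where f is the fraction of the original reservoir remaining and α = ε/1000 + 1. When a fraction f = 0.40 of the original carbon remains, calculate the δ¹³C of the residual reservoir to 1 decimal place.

-8.1‰

Rayleigh residual: δ_res = (δ₀ + 1000)·f^(α−1) − 1000
α − 1 = -0.01080
f^(α−1) = 0.40^(-0.01080) = 1.009945
δ_res = (-17.9 + 1000) × 1.009945 − 1000 = 991.867 − 1000 = -8.13‰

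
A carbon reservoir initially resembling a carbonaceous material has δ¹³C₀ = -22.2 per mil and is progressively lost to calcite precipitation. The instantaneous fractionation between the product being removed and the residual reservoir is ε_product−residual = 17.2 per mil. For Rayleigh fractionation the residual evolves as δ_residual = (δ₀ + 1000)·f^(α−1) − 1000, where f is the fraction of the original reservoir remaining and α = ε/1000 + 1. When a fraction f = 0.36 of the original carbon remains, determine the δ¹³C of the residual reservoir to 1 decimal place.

-39.2 per mil

Rayleigh residual: δ_res = (δ₀ + 1000)·f^(α−1) − 1000
α = ε/1000 + 1 = 1.01720, so α − 1 = 0.01720
f^(α−1) = 0.36^(0.01720) = 0.982581
δ_res = (-22.2 + 1000) × 0.982581 − 1000 = 960.768 − 1000 = -39.23 per mil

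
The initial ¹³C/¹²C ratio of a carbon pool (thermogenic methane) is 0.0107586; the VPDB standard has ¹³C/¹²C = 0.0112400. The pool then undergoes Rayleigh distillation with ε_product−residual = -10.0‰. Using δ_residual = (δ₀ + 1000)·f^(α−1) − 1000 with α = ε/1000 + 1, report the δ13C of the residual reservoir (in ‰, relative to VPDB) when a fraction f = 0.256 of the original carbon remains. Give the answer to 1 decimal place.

-29.7‰

δ₀ = (0.0107586/0.0112400 − 1)×1000 = (0.957171 − 1)×1000 = -42.829‰
α − 1 = ε/1000 = -0.0100
f^(α−1) = 0.256^(-0.0100) = 1.013719
δ_res = (-42.829 + 1000) × 1.013719 − 1000 = 970.302 − 1000 = -29.70‰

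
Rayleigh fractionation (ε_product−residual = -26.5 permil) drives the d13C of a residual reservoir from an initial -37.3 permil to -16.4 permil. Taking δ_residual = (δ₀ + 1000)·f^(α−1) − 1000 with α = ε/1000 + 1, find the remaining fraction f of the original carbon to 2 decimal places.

α − 1 = ε/1000 = -0.0265
(δ_res + 1000)/(δ₀ + 1000) = (-16.4 + 1000)/(-37.3 + 1000) = 983.6/962.7 = 1.021710
f = 1.021710^(1/-0.0265) = exp(ln(1.021710)/-0.0265) = exp(0.02148/-0.0265)
f = exp(-0.8105) = 0.4446

0.44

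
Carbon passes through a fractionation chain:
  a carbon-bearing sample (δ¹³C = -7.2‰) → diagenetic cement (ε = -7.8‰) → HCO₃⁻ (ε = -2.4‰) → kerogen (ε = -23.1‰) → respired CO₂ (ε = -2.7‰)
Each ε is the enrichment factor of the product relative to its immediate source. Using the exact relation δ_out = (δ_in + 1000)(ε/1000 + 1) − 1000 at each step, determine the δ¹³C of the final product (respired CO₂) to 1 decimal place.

-42.6‰

step 1: δ = (-7.20 + 1000)·(-7.8/1000 + 1) − 1000 = -14.94‰
step 2: δ = (-14.94 + 1000)·(-2.4/1000 + 1) − 1000 = -17.31‰
step 3: δ = (-17.31 + 1000)·(-23.1/1000 + 1) − 1000 = -40.01‰
step 4: δ = (-40.01 + 1000)·(-2.7/1000 + 1) − 1000 = -42.60‰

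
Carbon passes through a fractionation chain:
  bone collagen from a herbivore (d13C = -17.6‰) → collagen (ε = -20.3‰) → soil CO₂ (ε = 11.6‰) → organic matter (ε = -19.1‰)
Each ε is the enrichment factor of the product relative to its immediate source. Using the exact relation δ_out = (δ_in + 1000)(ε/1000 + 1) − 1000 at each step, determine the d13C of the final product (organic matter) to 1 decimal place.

-45.0‰

step 1: δ = (-17.60 + 1000)·(-20.3/1000 + 1) − 1000 = -37.54‰
step 2: δ = (-37.54 + 1000)·(11.6/1000 + 1) − 1000 = -26.38‰
step 3: δ = (-26.38 + 1000)·(-19.1/1000 + 1) − 1000 = -44.97‰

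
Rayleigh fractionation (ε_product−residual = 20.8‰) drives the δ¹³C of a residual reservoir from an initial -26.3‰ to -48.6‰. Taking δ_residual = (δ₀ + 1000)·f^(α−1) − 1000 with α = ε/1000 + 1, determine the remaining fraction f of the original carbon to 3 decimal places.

α − 1 = ε/1000 = 0.0208
(δ_res + 1000)/(δ₀ + 1000) = (-48.6 + 1000)/(-26.3 + 1000) = 951.4/973.7 = 0.977098
f = 0.977098^(1/0.0208) = exp(ln(0.977098)/0.0208) = exp(-0.02317/0.0208)
f = exp(-1.1139) = 0.3283

0.328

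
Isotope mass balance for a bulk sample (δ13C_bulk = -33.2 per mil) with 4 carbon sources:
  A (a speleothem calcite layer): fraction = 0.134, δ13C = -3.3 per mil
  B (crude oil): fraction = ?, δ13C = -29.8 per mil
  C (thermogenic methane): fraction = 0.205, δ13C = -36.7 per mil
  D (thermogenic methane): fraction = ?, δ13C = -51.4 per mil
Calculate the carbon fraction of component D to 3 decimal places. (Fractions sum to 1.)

0.256

Let f_D and f_B be the unknown fractions; fractions sum to 1 so f_D + f_B = 0.661.
Mass balance: Σ fᵢ·δᵢ = δ_bulk ⇒ f_D·(-51.4) + f_B·(-29.8) = -33.2 − (-7.966) = -25.234
Substitute f_B = 0.661 − f_D:
f_D·(-51.4 − -29.8) = -25.234 − 0.661×(-29.8) = -5.537
f_D = -5.537 / -21.6 = 0.2563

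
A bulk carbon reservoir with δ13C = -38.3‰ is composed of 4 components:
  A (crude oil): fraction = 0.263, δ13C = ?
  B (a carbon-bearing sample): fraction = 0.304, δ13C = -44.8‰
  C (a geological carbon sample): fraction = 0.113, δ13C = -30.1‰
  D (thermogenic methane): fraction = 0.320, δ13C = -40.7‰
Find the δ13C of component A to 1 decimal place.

Isotope mass balance: δ_bulk = Σ fᵢ·δᵢ.
-38.3 = 0.263×δ_A + 0.304×(-44.8) + 0.113×(-30.1) + 0.320×(-40.7)
0.263·δ_A = -38.3 − (-30.044) = -8.255
δ_A = -8.255 / 0.263 = -31.39‰

-31.4‰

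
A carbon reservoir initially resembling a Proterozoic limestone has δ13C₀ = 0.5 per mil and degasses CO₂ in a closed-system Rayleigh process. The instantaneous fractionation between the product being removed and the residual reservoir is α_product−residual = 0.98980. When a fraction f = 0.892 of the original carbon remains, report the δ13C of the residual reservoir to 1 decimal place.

1.7 per mil

Rayleigh residual: δ_res = (δ₀ + 1000)·f^(α−1) − 1000
α − 1 = -0.01020
f^(α−1) = 0.892^(-0.01020) = 1.001166
δ_res = (0.5 + 1000) × 1.001166 − 1000 = 1001.667 − 1000 = 1.67 per mil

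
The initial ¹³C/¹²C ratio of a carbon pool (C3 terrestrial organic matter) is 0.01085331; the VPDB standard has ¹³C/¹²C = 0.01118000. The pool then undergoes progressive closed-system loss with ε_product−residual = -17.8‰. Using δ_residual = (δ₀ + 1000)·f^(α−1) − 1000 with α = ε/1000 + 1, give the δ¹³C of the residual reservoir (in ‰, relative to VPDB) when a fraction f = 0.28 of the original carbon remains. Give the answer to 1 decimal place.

δ₀ = (0.01085331/0.01118000 − 1)×1000 = (0.970779 − 1)×1000 = -29.221‰
α − 1 = ε/1000 = -0.0178
f^(α−1) = 0.28^(-0.0178) = 1.022917
δ_res = (-29.221 + 1000) × 1.022917 − 1000 = 993.027 − 1000 = -6.97‰

-7.0‰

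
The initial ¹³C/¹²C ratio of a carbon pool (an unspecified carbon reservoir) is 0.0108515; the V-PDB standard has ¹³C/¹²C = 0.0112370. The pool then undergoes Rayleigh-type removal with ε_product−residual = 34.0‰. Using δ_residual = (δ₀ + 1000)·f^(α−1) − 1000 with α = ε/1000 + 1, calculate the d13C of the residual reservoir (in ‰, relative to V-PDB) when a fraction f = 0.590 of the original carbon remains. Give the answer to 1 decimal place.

-51.5‰

δ₀ = (0.0108515/0.0112370 − 1)×1000 = (0.965694 − 1)×1000 = -34.306‰
α − 1 = ε/1000 = 0.0340
f^(α−1) = 0.590^(0.0340) = 0.982220
δ_res = (-34.306 + 1000) × 0.982220 − 1000 = 948.524 − 1000 = -51.48‰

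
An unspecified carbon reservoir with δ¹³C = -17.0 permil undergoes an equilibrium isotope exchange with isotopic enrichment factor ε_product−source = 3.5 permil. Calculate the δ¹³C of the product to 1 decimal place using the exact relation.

-13.6 permil

Exactly, δ_product = (δ_source + 1000)·(ε/1000 + 1) − 1000.
δ_product = (-17.0 + 1000) × (3.5/1000 + 1) − 1000
δ_product = -13.56 permil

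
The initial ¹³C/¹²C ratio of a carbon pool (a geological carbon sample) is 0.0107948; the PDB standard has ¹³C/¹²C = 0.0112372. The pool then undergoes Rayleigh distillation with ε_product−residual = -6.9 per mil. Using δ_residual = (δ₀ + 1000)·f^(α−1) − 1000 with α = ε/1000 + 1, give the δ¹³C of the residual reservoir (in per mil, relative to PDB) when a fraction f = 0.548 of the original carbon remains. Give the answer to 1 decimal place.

-35.4 per mil

δ₀ = (0.0107948/0.0112372 − 1)×1000 = (0.960631 − 1)×1000 = -39.369 per mil
α − 1 = ε/1000 = -0.0069
f^(α−1) = 0.548^(-0.0069) = 1.004159
δ_res = (-39.369 + 1000) × 1.004159 − 1000 = 964.626 − 1000 = -35.37 per mil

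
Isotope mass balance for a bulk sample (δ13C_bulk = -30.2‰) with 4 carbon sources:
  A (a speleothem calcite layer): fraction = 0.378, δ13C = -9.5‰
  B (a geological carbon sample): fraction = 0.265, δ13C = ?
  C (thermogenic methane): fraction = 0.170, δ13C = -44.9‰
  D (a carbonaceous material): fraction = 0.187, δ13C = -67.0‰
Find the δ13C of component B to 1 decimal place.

Isotope mass balance: δ_bulk = Σ fᵢ·δᵢ.
-30.2 = 0.378×(-9.5) + 0.265×δ_B + 0.170×(-44.9) + 0.187×(-67.0)
0.265·δ_B = -30.2 − (-23.753) = -6.447
δ_B = -6.447 / 0.265 = -24.33‰

-24.3‰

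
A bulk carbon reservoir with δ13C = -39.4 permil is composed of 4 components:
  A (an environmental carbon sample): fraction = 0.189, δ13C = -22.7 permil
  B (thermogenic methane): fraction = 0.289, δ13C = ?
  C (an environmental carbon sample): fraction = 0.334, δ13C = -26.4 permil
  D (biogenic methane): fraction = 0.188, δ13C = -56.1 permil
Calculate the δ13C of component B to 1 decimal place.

Isotope mass balance: δ_bulk = Σ fᵢ·δᵢ.
-39.4 = 0.189×(-22.7) + 0.289×δ_B + 0.334×(-26.4) + 0.188×(-56.1)
0.289·δ_B = -39.4 − (-23.655) = -15.745
δ_B = -15.745 / 0.289 = -54.48 permil

-54.5 permil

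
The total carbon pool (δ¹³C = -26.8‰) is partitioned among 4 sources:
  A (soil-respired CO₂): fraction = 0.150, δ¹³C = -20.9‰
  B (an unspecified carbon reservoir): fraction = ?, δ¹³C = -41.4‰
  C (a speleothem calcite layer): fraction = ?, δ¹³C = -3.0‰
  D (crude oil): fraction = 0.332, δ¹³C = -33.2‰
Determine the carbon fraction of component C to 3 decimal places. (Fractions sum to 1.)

Let f_C and f_B be the unknown fractions; fractions sum to 1 so f_C + f_B = 0.518.
Mass balance: Σ fᵢ·δᵢ = δ_bulk ⇒ f_C·(-3.0) + f_B·(-41.4) = -26.8 − (-14.157) = -12.643
Substitute f_B = 0.518 − f_C:
f_C·(-3.0 − -41.4) = -12.643 − 0.518×(-41.4) = 8.803
f_C = 8.803 / 38.4 = 0.2292

0.229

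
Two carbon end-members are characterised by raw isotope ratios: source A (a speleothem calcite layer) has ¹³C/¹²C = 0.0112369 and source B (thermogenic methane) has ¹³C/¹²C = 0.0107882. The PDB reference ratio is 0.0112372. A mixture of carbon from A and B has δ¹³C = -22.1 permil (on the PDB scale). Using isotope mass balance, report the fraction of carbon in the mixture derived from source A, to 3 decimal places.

δ_A = (0.0112369/0.0112372 − 1)×1000 = (0.999973 − 1)×1000 = -0.027 permil
δ_B = (0.0107882/0.0112372 − 1)×1000 = (0.960043 − 1)×1000 = -39.957 permil
f_A = (δ_mix − δ_B)/(δ_A − δ_B) = (-22.1 − (-39.957))/(-0.027 − (-39.957))
f_A = 17.857 / 39.930 = 0.4472

0.447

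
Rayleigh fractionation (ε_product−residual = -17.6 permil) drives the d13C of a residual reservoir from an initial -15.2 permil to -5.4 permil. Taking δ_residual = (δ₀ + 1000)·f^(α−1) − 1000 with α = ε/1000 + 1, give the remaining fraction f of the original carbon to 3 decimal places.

α − 1 = ε/1000 = -0.0176
(δ_res + 1000)/(δ₀ + 1000) = (-5.4 + 1000)/(-15.2 + 1000) = 994.6/984.8 = 1.009951
f = 1.009951^(1/-0.0176) = exp(ln(1.009951)/-0.0176) = exp(0.00990/-0.0176)
f = exp(-0.5626) = 0.5697

0.570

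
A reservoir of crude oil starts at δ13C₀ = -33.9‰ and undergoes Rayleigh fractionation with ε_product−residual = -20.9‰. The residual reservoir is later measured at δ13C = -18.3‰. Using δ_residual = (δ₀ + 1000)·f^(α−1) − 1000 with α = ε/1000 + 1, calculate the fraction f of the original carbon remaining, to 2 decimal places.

α − 1 = ε/1000 = -0.0209
(δ_res + 1000)/(δ₀ + 1000) = (-18.3 + 1000)/(-33.9 + 1000) = 981.7/966.1 = 1.016147
f = 1.016147^(1/-0.0209) = exp(ln(1.016147)/-0.0209) = exp(0.01602/-0.0209)
f = exp(-0.7664) = 0.4647

0.46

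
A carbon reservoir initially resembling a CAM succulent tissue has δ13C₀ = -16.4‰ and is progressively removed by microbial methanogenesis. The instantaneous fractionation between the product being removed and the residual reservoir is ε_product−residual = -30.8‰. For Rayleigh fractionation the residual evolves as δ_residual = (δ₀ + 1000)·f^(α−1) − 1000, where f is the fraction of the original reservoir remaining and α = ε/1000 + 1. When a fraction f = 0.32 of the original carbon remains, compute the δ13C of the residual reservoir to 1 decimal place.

18.7‰

Rayleigh residual: δ_res = (δ₀ + 1000)·f^(α−1) − 1000
α = ε/1000 + 1 = 0.96920, so α − 1 = -0.03080
f^(α−1) = 0.32^(-0.03080) = 1.035718
δ_res = (-16.4 + 1000) × 1.035718 − 1000 = 1018.732 − 1000 = 18.73‰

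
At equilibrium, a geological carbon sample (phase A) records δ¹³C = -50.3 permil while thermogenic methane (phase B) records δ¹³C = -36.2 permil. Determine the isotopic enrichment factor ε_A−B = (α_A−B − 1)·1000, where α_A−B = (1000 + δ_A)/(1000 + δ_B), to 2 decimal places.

-14.63 permil

α_A−B = (1000 + -50.3) / (1000 + -36.2) = 949.7 / 963.8 = 0.985370
ε_A−B = (0.985370 − 1) × 1000 = -14.630 permil
(The approximation ε ≈ δ_A − δ_B would give -14.1 permil.)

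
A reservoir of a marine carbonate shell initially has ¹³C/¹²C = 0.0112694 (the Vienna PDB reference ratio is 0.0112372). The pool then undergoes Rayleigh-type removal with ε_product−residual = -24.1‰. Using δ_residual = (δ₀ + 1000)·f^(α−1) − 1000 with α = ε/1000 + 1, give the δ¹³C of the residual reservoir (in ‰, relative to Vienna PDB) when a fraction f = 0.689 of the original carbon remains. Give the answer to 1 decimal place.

11.9‰

δ₀ = (0.0112694/0.0112372 − 1)×1000 = (1.002865 − 1)×1000 = 2.865‰
α − 1 = ε/1000 = -0.0241
f^(α−1) = 0.689^(-0.0241) = 1.009018
δ_res = (2.865 + 1000) × 1.009018 − 1000 = 1011.909 − 1000 = 11.91‰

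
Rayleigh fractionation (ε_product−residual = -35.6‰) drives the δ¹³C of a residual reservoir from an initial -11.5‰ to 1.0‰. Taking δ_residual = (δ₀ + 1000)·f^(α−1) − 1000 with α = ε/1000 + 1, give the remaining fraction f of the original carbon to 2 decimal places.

0.70

α − 1 = ε/1000 = -0.0356
(δ_res + 1000)/(δ₀ + 1000) = (1.0 + 1000)/(-11.5 + 1000) = 1001.0/988.5 = 1.012645
f = 1.012645^(1/-0.0356) = exp(ln(1.012645)/-0.0356) = exp(0.01257/-0.0356)
f = exp(-0.3530) = 0.7026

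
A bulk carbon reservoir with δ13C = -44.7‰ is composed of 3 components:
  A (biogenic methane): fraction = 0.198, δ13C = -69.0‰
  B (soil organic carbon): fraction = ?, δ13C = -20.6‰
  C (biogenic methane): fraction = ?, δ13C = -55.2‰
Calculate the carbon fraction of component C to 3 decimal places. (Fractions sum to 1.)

Let f_C and f_B be the unknown fractions; fractions sum to 1 so f_C + f_B = 0.802.
Mass balance: Σ fᵢ·δᵢ = δ_bulk ⇒ f_C·(-55.2) + f_B·(-20.6) = -44.7 − (-13.662) = -31.038
Substitute f_B = 0.802 − f_C:
f_C·(-55.2 − -20.6) = -31.038 − 0.802×(-20.6) = -14.517
f_C = -14.517 / -34.6 = 0.4196

0.420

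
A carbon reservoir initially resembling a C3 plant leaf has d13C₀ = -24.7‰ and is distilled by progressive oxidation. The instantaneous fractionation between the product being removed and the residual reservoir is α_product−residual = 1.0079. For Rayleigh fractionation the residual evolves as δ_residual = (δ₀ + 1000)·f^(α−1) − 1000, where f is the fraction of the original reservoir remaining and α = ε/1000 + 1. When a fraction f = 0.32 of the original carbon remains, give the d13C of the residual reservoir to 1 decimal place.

-33.4‰

Rayleigh residual: δ_res = (δ₀ + 1000)·f^(α−1) − 1000
α − 1 = 0.00790
f^(α−1) = 0.32^(0.00790) = 0.991039
δ_res = (-24.7 + 1000) × 0.991039 − 1000 = 966.560 − 1000 = -33.44‰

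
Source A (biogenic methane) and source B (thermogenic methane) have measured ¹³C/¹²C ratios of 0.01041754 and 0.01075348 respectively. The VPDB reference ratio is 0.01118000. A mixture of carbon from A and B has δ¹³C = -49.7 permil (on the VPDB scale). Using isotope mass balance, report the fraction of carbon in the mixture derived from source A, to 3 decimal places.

0.384

δ_A = (0.01041754/0.01118000 − 1)×1000 = (0.931801 − 1)×1000 = -68.199 permil
δ_B = (0.01075348/0.01118000 − 1)×1000 = (0.961850 − 1)×1000 = -38.150 permil
f_A = (δ_mix − δ_B)/(δ_A − δ_B) = (-49.7 − (-38.150))/(-68.199 − (-38.150))
f_A = -11.550 / -30.048 = 0.3844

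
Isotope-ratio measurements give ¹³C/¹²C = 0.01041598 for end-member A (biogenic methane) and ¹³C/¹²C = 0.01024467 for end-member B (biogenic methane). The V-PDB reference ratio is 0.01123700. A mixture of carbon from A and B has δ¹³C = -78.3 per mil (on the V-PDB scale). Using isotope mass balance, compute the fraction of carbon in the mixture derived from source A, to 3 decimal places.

0.657

δ_A = (0.01041598/0.01123700 − 1)×1000 = (0.926936 − 1)×1000 = -73.064 per mil
δ_B = (0.01024467/0.01123700 − 1)×1000 = (0.911691 − 1)×1000 = -88.309 per mil
f_A = (δ_mix − δ_B)/(δ_A − δ_B) = (-78.3 − (-88.309))/(-73.064 − (-88.309))
f_A = 10.009 / 15.245 = 0.6565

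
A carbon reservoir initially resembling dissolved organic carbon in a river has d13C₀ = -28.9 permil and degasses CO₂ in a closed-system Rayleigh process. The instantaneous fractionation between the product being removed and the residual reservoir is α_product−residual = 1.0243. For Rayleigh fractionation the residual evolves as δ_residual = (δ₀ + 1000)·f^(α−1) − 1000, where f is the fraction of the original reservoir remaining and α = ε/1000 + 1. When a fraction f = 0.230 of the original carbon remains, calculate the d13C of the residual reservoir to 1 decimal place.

Rayleigh residual: δ_res = (δ₀ + 1000)·f^(α−1) − 1000
α − 1 = 0.02430
f^(α−1) = 0.230^(0.02430) = 0.964917
δ_res = (-28.9 + 1000) × 0.964917 − 1000 = 937.031 − 1000 = -62.97 permil

-63.0 permil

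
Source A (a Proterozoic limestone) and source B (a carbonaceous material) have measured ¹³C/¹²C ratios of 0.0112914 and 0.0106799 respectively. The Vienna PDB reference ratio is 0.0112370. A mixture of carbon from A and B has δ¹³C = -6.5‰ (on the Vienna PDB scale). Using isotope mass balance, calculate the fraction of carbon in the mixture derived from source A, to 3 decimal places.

δ_A = (0.0112914/0.0112370 − 1)×1000 = (1.004841 − 1)×1000 = 4.841‰
δ_B = (0.0106799/0.0112370 − 1)×1000 = (0.950423 − 1)×1000 = -49.577‰
f_A = (δ_mix − δ_B)/(δ_A − δ_B) = (-6.5 − (-49.577))/(4.841 − (-49.577))
f_A = 43.077 / 54.418 = 0.7916

0.792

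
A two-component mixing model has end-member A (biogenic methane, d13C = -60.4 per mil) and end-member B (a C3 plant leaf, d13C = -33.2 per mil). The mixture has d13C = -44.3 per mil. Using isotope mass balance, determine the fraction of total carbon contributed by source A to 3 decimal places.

0.408

δ_mix = f_A·δ_A + (1 − f_A)·δ_B  ⇒  f_A = (δ_mix − δ_B)/(δ_A − δ_B)
f_A = (-44.3 − (-33.2)) / (-60.4 − (-33.2))
f_A = -11.1 / -27.2 = 0.4081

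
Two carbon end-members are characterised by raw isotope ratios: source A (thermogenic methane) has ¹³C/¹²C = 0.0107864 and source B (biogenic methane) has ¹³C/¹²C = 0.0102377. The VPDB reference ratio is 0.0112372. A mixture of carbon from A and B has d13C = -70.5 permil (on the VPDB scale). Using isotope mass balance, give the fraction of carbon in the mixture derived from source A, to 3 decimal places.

δ_A = (0.0107864/0.0112372 − 1)×1000 = (0.959883 − 1)×1000 = -40.117 permil
δ_B = (0.0102377/0.0112372 − 1)×1000 = (0.911054 − 1)×1000 = -88.946 permil
f_A = (δ_mix − δ_B)/(δ_A − δ_B) = (-70.5 − (-88.946))/(-40.117 − (-88.946))
f_A = 18.446 / 48.829 = 0.3778

0.378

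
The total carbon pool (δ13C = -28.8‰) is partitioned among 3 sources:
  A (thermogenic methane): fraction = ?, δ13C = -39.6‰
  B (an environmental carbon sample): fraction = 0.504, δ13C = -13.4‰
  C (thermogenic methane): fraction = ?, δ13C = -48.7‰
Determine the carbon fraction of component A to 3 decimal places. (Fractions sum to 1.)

Let f_A and f_C be the unknown fractions; fractions sum to 1 so f_A + f_C = 0.496.
Mass balance: Σ fᵢ·δᵢ = δ_bulk ⇒ f_A·(-39.6) + f_C·(-48.7) = -28.8 − (-6.754) = -22.046
Substitute f_C = 0.496 − f_A:
f_A·(-39.6 − -48.7) = -22.046 − 0.496×(-48.7) = 2.109
f_A = 2.109 / 9.1 = 0.2317

0.232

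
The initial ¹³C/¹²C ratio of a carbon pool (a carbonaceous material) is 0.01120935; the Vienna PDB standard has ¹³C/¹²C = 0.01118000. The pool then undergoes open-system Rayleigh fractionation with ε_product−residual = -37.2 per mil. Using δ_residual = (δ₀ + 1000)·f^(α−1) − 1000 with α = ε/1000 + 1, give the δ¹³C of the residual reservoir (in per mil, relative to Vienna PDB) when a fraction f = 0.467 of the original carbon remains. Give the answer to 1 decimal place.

31.4 per mil

δ₀ = (0.01120935/0.01118000 − 1)×1000 = (1.002625 − 1)×1000 = 2.625 per mil
α − 1 = ε/1000 = -0.0372
f^(α−1) = 0.467^(-0.0372) = 1.028730
δ_res = (2.625 + 1000) × 1.028730 − 1000 = 1031.431 − 1000 = 31.43 per mil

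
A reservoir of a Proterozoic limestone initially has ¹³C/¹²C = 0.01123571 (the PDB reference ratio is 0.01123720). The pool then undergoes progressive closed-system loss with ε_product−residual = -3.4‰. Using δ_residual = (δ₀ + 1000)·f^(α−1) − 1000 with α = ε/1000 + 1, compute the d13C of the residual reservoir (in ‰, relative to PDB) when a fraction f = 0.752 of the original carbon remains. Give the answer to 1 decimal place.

δ₀ = (0.01123571/0.01123720 − 1)×1000 = (0.999867 − 1)×1000 = -0.133‰
α − 1 = ε/1000 = -0.0034
f^(α−1) = 0.752^(-0.0034) = 1.000970
δ_res = (-0.133 + 1000) × 1.000970 − 1000 = 1000.837 − 1000 = 0.84‰

0.8‰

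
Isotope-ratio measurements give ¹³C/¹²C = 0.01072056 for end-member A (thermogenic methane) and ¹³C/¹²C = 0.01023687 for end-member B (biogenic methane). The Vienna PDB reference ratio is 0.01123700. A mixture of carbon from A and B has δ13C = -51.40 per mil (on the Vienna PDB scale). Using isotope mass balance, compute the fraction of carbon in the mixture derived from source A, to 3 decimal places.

0.874

δ_A = (0.01072056/0.01123700 − 1)×1000 = (0.954041 − 1)×1000 = -45.959 per mil
δ_B = (0.01023687/0.01123700 − 1)×1000 = (0.910997 − 1)×1000 = -89.003 per mil
f_A = (δ_mix − δ_B)/(δ_A − δ_B) = (-51.40 − (-89.003))/(-45.959 − (-89.003))
f_A = 37.603 / 43.044 = 0.8736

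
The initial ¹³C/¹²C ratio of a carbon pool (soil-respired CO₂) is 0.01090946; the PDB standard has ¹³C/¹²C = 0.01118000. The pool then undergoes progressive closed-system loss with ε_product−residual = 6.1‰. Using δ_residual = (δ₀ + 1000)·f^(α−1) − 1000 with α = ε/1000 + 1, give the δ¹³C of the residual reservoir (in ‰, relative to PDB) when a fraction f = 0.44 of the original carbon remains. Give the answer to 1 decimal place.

-29.1‰

δ₀ = (0.01090946/0.01118000 − 1)×1000 = (0.975801 − 1)×1000 = -24.199‰
α − 1 = ε/1000 = 0.0061
f^(α−1) = 0.44^(0.0061) = 0.995005
δ_res = (-24.199 + 1000) × 0.995005 − 1000 = 970.927 − 1000 = -29.07‰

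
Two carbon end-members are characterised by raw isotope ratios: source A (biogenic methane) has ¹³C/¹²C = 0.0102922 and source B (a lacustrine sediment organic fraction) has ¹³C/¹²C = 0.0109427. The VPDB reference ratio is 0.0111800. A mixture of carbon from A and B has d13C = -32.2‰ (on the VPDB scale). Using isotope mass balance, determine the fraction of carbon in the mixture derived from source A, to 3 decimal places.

0.189

δ_A = (0.0102922/0.0111800 − 1)×1000 = (0.920590 − 1)×1000 = -79.410‰
δ_B = (0.0109427/0.0111800 − 1)×1000 = (0.978775 − 1)×1000 = -21.225‰
f_A = (δ_mix − δ_B)/(δ_A − δ_B) = (-32.2 − (-21.225))/(-79.410 − (-21.225))
f_A = -10.975 / -58.184 = 0.1886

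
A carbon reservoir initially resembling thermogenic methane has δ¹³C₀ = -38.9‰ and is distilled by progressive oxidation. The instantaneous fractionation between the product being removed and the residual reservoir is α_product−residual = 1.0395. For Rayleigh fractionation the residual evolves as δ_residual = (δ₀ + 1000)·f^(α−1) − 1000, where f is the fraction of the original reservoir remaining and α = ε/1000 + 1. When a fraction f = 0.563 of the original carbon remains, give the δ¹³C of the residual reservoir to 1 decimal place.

-60.5‰

Rayleigh residual: δ_res = (δ₀ + 1000)·f^(α−1) − 1000
α − 1 = 0.03950
f^(α−1) = 0.563^(0.03950) = 0.977564
δ_res = (-38.9 + 1000) × 0.977564 − 1000 = 939.537 − 1000 = -60.46‰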